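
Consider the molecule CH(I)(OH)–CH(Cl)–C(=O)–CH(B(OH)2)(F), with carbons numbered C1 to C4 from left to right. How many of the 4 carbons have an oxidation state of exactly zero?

Tallying each carbon's bonds:
C1: 1C, 1H, 1O, 1I → 0 − 1 + 1 + 1 = +1
C2: 2C, 1H, 1Cl → 0 − 1 + 1 = 0
C3: 2C, 2O → 0 + 2 = +2
C4: 1C, 1H, 1F, 1B → 0 − 1 + 1 − 1 = -1
1 carbon (C2) meets the condition.

1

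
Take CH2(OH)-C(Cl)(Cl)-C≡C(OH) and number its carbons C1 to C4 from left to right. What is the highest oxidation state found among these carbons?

+2

Tallying each carbon's bonds:
C1: 1C, 2H, 1O → 0 − 2 + 1 = -1
C2: 2C, 2Cl → 0 + 2 = +2
C3: 4C → 0 = 0
C4: 3C, 1O → 0 + 1 = +1
The highest value is +2.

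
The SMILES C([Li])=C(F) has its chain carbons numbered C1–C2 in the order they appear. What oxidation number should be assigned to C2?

0

C2 has a double bond to C (2×0 = 0), one bond to H (-1), one bond to F (+1).
Oxidation state = 0 − 1 + 1 = 0.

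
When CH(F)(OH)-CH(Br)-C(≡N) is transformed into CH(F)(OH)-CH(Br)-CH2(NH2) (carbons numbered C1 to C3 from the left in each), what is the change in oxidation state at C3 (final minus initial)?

Before: C3 has 1 bond to C, 3 bonds to N → oxidation state +3.
After: C3 has 1 bond to C, 2 bonds to H, 1 bond to N → oxidation state -1.
Δ = -1 − (+3) = -4, so this is a reduction at C3.

-4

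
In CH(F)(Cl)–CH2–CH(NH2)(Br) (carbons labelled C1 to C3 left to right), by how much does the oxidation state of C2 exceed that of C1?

-3

C2: 2C, 2H → 0 − 2 = -2
C1: 1C, 1H, 1F, 1Cl → 0 − 1 + 1 + 1 = +1
Difference: -2 − (+1) = -3.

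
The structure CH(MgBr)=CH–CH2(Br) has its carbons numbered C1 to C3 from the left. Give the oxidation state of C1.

-2

C1 has a double bond to C (2×0 = 0), one bond to Mg (-1), one bond to H (-1).
Oxidation state = 0 − 1 − 1 = -2.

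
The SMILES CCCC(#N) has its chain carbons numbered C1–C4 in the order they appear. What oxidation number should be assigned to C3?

Assign +1 per bond to O/N/halogen, −1 per bond to H or an electropositive element, and 0 per bond to carbon.
C3 has one bond to C (0), one bond to C (0), one bond to H (-1), one bond to H (-1).
Oxidation state = 0 + 0 − 1 − 1 = -2.

-2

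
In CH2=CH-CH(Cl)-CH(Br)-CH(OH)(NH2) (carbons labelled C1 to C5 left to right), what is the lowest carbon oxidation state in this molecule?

Assign +1 per bond to O/N/halogen, −1 per bond to H or an electropositive element, and 0 per bond to carbon. Tallying each carbon:
C1: 2C, 2H → 0 − 2 = -2
C2: 3C, 1H → 0 − 1 = -1
C3: 2C, 1H, 1Cl → 0 − 1 + 1 = 0
C4: 2C, 1H, 1Br → 0 − 1 + 1 = 0
C5: 1C, 1H, 1O, 1N → 0 − 1 + 1 + 1 = +1
The lowest value is -2.

-2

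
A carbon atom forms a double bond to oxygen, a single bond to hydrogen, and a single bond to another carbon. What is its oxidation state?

+1

The carbon has one bond to C (0), a double bond to O (2×+1 = +2), one bond to H (-1).
Oxidation state = 0 + 2 − 1 = +1.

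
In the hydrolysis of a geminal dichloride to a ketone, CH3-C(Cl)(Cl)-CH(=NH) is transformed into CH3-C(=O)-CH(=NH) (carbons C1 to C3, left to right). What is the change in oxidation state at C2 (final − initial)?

0

Before: C2 has 2 bonds to C, 2 bonds to Cl → oxidation state +2.
After: C2 has 2 bonds to C, 2 bonds to O → oxidation state +2.
Δ = +2 − (+2) = 0, so no net redox change at C2.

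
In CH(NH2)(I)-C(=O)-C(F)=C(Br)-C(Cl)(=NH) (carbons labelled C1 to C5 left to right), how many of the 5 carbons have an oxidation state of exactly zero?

Tallying each carbon's bonds:
C1: 1C, 1H, 1N, 1I → 0 − 1 + 1 + 1 = +1
C2: 2C, 2O → 0 + 2 = +2
C3: 3C, 1F → 0 + 1 = +1
C4: 3C, 1Br → 0 + 1 = +1
C5: 1C, 2N, 1Cl → 0 + 2 + 1 = +3
0 carbons meet the condition.

0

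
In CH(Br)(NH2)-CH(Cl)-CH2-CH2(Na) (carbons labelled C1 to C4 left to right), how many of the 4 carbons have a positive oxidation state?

Assign +1 per bond to O/N/halogen, −1 per bond to H or an electropositive element, and 0 per bond to carbon. Tallying each carbon:
C1: 1C, 1H, 1N, 1Br → 0 − 1 + 1 + 1 = +1
C2: 2C, 1H, 1Cl → 0 − 1 + 1 = 0
C3: 2C, 2H → 0 − 2 = -2
C4: 1C, 2H, 1Na → 0 − 2 − 1 = -3
1 carbon (C1) meets the condition.

1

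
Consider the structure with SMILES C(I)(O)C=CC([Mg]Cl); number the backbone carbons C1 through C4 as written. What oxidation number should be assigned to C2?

Count +1 for every bond to an atom more electronegative than carbon and −1 for every bond to one less electronegative; C–C bonds are 0.
C2 has one bond to C (0), a double bond to C (2×0 = 0), one bond to H (-1).
Oxidation state = 0 + 0 − 1 = -1.

-1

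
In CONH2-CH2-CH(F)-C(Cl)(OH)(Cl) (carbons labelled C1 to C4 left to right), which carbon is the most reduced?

C2

Count +1 for every bond to an atom more electronegative than carbon and −1 for every bond to one less electronegative; C–C bonds are 0. Tallying each carbon:
C1: 1C, 2O, 1N → 0 + 2 + 1 = +3
C2: 2C, 2H → 0 − 2 = -2
C3: 2C, 1H, 1F → 0 − 1 + 1 = 0
C4: 1C, 1O, 2Cl → 0 + 1 + 2 = +3
The most reduced carbon is C2 at -2.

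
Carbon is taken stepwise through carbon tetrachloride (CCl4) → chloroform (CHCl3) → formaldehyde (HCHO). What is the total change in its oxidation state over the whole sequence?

Carbon oxidation states along the series — carbon tetrachloride: +4, chloroform: +2, formaldehyde: 0.
Net change = 0 − (+4) = -4.

-4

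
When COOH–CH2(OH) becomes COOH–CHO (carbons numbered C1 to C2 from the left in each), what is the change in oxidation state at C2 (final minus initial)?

+2

Before: C2 has 1 bond to C, 2 bonds to H, 1 bond to O → oxidation state -1.
After: C2 has 1 bond to C, 1 bond to H, 2 bonds to O → oxidation state +1.
Δ = +1 − (-1) = +2, so this is an oxidation at C2.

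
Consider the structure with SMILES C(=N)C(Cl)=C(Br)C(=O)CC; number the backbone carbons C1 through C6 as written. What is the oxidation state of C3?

C3 has a double bond to C (2×0 = 0), one bond to C (0), one bond to Br (+1).
Oxidation state = 0 + 0 + 1 = +1.

+1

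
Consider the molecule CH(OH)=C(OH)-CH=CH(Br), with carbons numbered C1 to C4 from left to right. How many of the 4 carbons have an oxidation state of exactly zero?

Tallying each carbon's bonds:
C1: 2C, 1H, 1O → 0 − 1 + 1 = 0
C2: 3C, 1O → 0 + 1 = +1
C3: 3C, 1H → 0 − 1 = -1
C4: 2C, 1H, 1Br → 0 − 1 + 1 = 0
2 carbons (C1, C4) meet the condition.

2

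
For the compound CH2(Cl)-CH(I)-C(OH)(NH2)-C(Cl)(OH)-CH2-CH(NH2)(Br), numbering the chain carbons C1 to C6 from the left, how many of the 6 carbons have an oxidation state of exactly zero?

1

Tallying each carbon's bonds:
C1: 1C, 2H, 1Cl → 0 − 2 + 1 = -1
C2: 2C, 1H, 1I → 0 − 1 + 1 = 0
C3: 2C, 1O, 1N → 0 + 1 + 1 = +2
C4: 2C, 1O, 1Cl → 0 + 1 + 1 = +2
C5: 2C, 2H → 0 − 2 = -2
C6: 1C, 1H, 1N, 1Br → 0 − 1 + 1 + 1 = +1
1 carbon (C2) meets the condition.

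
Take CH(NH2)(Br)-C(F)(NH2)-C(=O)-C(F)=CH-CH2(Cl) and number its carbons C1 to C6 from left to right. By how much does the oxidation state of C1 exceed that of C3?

C1: 1C, 1H, 1N, 1Br → 0 − 1 + 1 + 1 = +1
C3: 2C, 2O → 0 + 2 = +2
Difference: +1 − (+2) = -1.

-1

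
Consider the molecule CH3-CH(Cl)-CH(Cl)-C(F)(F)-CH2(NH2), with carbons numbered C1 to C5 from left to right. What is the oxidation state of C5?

Count +1 for every bond to an atom more electronegative than carbon and −1 for every bond to one less electronegative; C–C bonds are 0.
C5 has one bond to C (0), one bond to N (+1), one bond to H (-1), one bond to H (-1).
Oxidation state = 0 + 1 − 1 − 1 = -1.

-1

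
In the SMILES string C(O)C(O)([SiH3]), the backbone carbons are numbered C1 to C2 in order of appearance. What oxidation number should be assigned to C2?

C2 has one bond to C (0), one bond to O (+1), one bond to H (-1), one bond to Si (-1).
Oxidation state = 0 + 1 − 1 − 1 = -1.

-1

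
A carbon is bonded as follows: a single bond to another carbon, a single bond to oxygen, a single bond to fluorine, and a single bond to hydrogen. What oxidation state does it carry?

+1

The carbon has one bond to C (0), one bond to F (+1), one bond to H (-1), one bond to O (+1).
Oxidation state = 0 + 1 − 1 + 1 = +1.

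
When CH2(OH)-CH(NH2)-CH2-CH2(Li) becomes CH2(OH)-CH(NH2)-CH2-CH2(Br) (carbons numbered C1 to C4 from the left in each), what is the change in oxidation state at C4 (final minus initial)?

Before: C4 has 1 bond to C, 2 bonds to H, 1 bond to Li → oxidation state -3.
After: C4 has 1 bond to C, 2 bonds to H, 1 bond to Br → oxidation state -1.
Δ = -1 − (-3) = +2, so this is an oxidation at C4.

+2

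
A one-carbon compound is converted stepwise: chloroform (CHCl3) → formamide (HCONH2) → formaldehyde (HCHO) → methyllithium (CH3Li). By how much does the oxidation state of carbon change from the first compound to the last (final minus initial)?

Carbon oxidation states along the series — chloroform: +2, formamide: +2, formaldehyde: 0, methyllithium: -4.
Net change = -4 − (+2) = -6.

-6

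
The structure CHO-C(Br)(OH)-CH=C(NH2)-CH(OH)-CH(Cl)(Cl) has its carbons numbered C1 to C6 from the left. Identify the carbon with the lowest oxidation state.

Assign +1 per bond to O/N/halogen, −1 per bond to H or an electropositive element, and 0 per bond to carbon. Tallying each carbon:
C1: 1C, 1H, 2O → 0 − 1 + 2 = +1
C2: 2C, 1O, 1Br → 0 + 1 + 1 = +2
C3: 3C, 1H → 0 − 1 = -1
C4: 3C, 1N → 0 + 1 = +1
C5: 2C, 1H, 1O → 0 − 1 + 1 = 0
C6: 1C, 1H, 2Cl → 0 − 1 + 2 = +1
The most reduced carbon is C3 at -1.

C3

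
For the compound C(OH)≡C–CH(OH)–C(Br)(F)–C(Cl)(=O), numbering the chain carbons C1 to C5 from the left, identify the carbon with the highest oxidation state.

C5

Tallying each carbon's bonds:
C1: 3C, 1O → 0 + 1 = +1
C2: 4C → 0 = 0
C3: 2C, 1H, 1O → 0 − 1 + 1 = 0
C4: 2C, 1F, 1Br → 0 + 1 + 1 = +2
C5: 1C, 2O, 1Cl → 0 + 2 + 1 = +3
The most oxidised carbon is C5 at +3.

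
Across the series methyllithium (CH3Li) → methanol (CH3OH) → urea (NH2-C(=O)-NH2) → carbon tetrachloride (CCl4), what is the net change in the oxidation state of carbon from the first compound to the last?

+8

Carbon oxidation states along the series — methyllithium: -4, methanol: -2, urea: +4, carbon tetrachloride: +4.
Net change = +4 − (-4) = +8.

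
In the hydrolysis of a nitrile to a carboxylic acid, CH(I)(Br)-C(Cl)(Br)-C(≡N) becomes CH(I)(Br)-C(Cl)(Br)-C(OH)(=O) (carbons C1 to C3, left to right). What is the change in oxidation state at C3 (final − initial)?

Before: C3 has 1 bond to C, 3 bonds to N → oxidation state +3.
After: C3 has 1 bond to C, 3 bonds to O → oxidation state +3.
Δ = +3 − (+3) = 0, so no net redox change at C3.

0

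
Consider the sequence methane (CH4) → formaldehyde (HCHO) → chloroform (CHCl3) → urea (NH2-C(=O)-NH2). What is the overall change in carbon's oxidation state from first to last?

+8

Carbon oxidation states along the series — methane: -4, formaldehyde: 0, chloroform: +2, urea: +4.
Net change = +4 − (-4) = +8.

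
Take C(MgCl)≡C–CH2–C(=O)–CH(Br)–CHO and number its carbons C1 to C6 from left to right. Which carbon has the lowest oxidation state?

Tallying each carbon's bonds:
C1: 3C, 1Mg → 0 − 1 = -1
C2: 4C → 0 = 0
C3: 2C, 2H → 0 − 2 = -2
C4: 2C, 2O → 0 + 2 = +2
C5: 2C, 1H, 1Br → 0 − 1 + 1 = 0
C6: 1C, 1H, 2O → 0 − 1 + 2 = +1
The most reduced carbon is C3 at -2.

C3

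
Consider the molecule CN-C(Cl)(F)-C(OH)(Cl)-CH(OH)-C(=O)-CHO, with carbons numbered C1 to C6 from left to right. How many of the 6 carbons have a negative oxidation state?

Tallying each carbon's bonds:
C1: 1C, 3N → 0 + 3 = +3
C2: 2C, 1F, 1Cl → 0 + 1 + 1 = +2
C3: 2C, 1O, 1Cl → 0 + 1 + 1 = +2
C4: 2C, 1H, 1O → 0 − 1 + 1 = 0
C5: 2C, 2O → 0 + 2 = +2
C6: 1C, 1H, 2O → 0 − 1 + 2 = +1
0 carbons meet the condition.

0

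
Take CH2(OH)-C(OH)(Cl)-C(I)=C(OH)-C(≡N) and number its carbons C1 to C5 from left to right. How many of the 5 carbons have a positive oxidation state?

4

Tallying each carbon's bonds:
C1: 1C, 2H, 1O → 0 − 2 + 1 = -1
C2: 2C, 1O, 1Cl → 0 + 1 + 1 = +2
C3: 3C, 1I → 0 + 1 = +1
C4: 3C, 1O → 0 + 1 = +1
C5: 1C, 3N → 0 + 3 = +3
4 carbons (C2, C3, C4, C5) meet the condition.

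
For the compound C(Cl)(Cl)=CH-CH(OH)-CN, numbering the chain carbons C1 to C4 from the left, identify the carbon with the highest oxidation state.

C4

Bonds to more-electronegative neighbours contribute +1 each, bonds to H or metals contribute −1 each, and C–C bonds contribute 0. Tallying each carbon:
C1: 2C, 2Cl → 0 + 2 = +2
C2: 3C, 1H → 0 − 1 = -1
C3: 2C, 1H, 1O → 0 − 1 + 1 = 0
C4: 1C, 3N → 0 + 3 = +3
The most oxidised carbon is C4 at +3.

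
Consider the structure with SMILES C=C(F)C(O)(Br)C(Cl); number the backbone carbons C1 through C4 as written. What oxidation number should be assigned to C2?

C2 has a double bond to C (2×0 = 0), one bond to C (0), one bond to F (+1).
Oxidation state = 0 + 0 + 1 = +1.

+1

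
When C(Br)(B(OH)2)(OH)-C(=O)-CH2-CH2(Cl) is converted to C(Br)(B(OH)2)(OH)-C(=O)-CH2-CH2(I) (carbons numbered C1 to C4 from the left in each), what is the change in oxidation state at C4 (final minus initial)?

0

Before: C4 has 1 bond to C, 2 bonds to H, 1 bond to Cl → oxidation state -1.
After: C4 has 1 bond to C, 2 bonds to H, 1 bond to I → oxidation state -1.
Δ = -1 − (-1) = 0, so no net redox change at C4.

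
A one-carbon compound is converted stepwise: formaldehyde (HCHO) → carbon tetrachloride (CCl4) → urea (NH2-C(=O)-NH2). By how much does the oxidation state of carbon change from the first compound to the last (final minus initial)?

Carbon oxidation states along the series — formaldehyde: 0, carbon tetrachloride: +4, urea: +4.
Net change = +4 − (0) = +4.

+4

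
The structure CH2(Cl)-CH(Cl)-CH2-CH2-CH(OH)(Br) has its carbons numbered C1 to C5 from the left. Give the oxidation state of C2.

Assign +1 per bond to O/N/halogen, −1 per bond to H or an electropositive element, and 0 per bond to carbon.
C2 has one bond to C (0), one bond to C (0), one bond to H (-1), one bond to Cl (+1).
Oxidation state = 0 + 0 − 1 + 1 = 0.

0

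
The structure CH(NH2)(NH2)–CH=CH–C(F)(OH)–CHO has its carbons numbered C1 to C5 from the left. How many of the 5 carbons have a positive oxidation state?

Assign +1 per bond to O/N/halogen, −1 per bond to H or an electropositive element, and 0 per bond to carbon. Tallying each carbon:
C1: 1C, 1H, 2N → 0 − 1 + 2 = +1
C2: 3C, 1H → 0 − 1 = -1
C3: 3C, 1H → 0 − 1 = -1
C4: 2C, 1O, 1F → 0 + 1 + 1 = +2
C5: 1C, 1H, 2O → 0 − 1 + 2 = +1
3 carbons (C1, C4, C5) meet the condition.

3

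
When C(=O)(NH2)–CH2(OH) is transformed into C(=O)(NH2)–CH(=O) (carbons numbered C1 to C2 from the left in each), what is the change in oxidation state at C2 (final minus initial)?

+2

Before: C2 has 1 bond to C, 2 bonds to H, 1 bond to O → oxidation state -1.
After: C2 has 1 bond to C, 1 bond to H, 2 bonds to O → oxidation state +1.
Δ = +1 − (-1) = +2, so this is an oxidation at C2.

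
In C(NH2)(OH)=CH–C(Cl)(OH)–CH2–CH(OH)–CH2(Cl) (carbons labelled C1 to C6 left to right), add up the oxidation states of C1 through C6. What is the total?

Tallying each carbon's bonds:
C1: 2C, 1O, 1N → 0 + 1 + 1 = +2
C2: 3C, 1H → 0 − 1 = -1
C3: 2C, 1O, 1Cl → 0 + 1 + 1 = +2
C4: 2C, 2H → 0 − 2 = -2
C5: 2C, 1H, 1O → 0 − 1 + 1 = 0
C6: 1C, 2H, 1Cl → 0 − 2 + 1 = -1
Sum = +2 − 1 + 2 − 2 + 0 − 1 = 0.

0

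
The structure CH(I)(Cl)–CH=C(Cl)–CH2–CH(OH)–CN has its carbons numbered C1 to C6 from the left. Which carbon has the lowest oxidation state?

Tallying each carbon's bonds:
C1: 1C, 1H, 1Cl, 1I → 0 − 1 + 1 + 1 = +1
C2: 3C, 1H → 0 − 1 = -1
C3: 3C, 1Cl → 0 + 1 = +1
C4: 2C, 2H → 0 − 2 = -2
C5: 2C, 1H, 1O → 0 − 1 + 1 = 0
C6: 1C, 3N → 0 + 3 = +3
The most reduced carbon is C4 at -2.

C4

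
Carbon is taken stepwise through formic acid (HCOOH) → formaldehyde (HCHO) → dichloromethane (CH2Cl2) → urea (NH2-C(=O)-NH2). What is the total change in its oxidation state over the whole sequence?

+2

Carbon oxidation states along the series — formic acid: +2, formaldehyde: 0, dichloromethane: 0, urea: +4.
Net change = +4 − (+2) = +2.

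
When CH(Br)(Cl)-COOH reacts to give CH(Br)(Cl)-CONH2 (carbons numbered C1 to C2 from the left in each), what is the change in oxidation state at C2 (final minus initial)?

Before: C2 has 1 bond to C, 3 bonds to O → oxidation state +3.
After: C2 has 1 bond to C, 2 bonds to O, 1 bond to N → oxidation state +3.
Δ = +3 − (+3) = 0, so no net redox change at C2.

0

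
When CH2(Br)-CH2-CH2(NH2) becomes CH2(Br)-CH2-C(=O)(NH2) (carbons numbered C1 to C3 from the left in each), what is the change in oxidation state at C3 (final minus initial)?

Before: C3 has 1 bond to C, 2 bonds to H, 1 bond to N → oxidation state -1.
After: C3 has 1 bond to C, 2 bonds to O, 1 bond to N → oxidation state +3.
Δ = +3 − (-1) = +4, so this is an oxidation at C3.

+4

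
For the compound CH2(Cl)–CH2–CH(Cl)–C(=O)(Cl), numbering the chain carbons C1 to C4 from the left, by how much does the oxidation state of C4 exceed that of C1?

+4

C4: 1C, 2O, 1Cl → 0 + 2 + 1 = +3
C1: 1C, 2H, 1Cl → 0 − 2 + 1 = -1
Difference: +3 − (-1) = +4.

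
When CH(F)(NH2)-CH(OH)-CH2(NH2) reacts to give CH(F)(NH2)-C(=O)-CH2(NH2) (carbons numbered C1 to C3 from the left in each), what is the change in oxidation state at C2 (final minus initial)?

+2

Before: C2 has 2 bonds to C, 1 bond to H, 1 bond to O → oxidation state 0.
After: C2 has 2 bonds to C, 2 bonds to O → oxidation state +2.
Δ = +2 − (0) = +2, so this is an oxidation at C2.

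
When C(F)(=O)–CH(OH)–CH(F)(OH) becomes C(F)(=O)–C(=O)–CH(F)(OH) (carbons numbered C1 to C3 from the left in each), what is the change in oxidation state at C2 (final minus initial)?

+2

Before: C2 has 2 bonds to C, 1 bond to H, 1 bond to O → oxidation state 0.
After: C2 has 2 bonds to C, 2 bonds to O → oxidation state +2.
Δ = +2 − (0) = +2, so this is an oxidation at C2.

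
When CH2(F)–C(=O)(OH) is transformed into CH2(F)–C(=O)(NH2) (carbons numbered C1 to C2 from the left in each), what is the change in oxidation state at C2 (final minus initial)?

Before: C2 has 1 bond to C, 3 bonds to O → oxidation state +3.
After: C2 has 1 bond to C, 2 bonds to O, 1 bond to N → oxidation state +3.
Δ = +3 − (+3) = 0, so no net redox change at C2.

0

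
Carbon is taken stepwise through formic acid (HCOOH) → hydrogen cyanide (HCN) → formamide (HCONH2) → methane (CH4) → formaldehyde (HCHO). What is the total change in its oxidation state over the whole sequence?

-2

Carbon oxidation states along the series — formic acid: +2, hydrogen cyanide: +2, formamide: +2, methane: -4, formaldehyde: 0.
Net change = 0 − (+2) = -2.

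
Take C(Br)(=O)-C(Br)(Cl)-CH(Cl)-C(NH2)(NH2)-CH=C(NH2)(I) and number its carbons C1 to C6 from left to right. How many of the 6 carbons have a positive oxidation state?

Bonds to more-electronegative neighbours contribute +1 each, bonds to H or metals contribute −1 each, and C–C bonds contribute 0. Tallying each carbon:
C1: 1C, 2O, 1Br → 0 + 2 + 1 = +3
C2: 2C, 1Cl, 1Br → 0 + 1 + 1 = +2
C3: 2C, 1H, 1Cl → 0 − 1 + 1 = 0
C4: 2C, 2N → 0 + 2 = +2
C5: 3C, 1H → 0 − 1 = -1
C6: 2C, 1N, 1I → 0 + 1 + 1 = +2
4 carbons (C1, C2, C4, C6) meet the condition.

4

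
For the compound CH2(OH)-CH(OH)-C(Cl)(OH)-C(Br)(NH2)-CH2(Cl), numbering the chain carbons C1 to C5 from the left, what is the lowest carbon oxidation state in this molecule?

-1

Each bond to a more electronegative atom (O, N, halogen) counts +1, each bond to a less electronegative atom (H, metal, B, Si) counts −1, and each C–C bond counts 0. Tallying each carbon:
C1: 1C, 2H, 1O → 0 − 2 + 1 = -1
C2: 2C, 1H, 1O → 0 − 1 + 1 = 0
C3: 2C, 1O, 1Cl → 0 + 1 + 1 = +2
C4: 2C, 1N, 1Br → 0 + 1 + 1 = +2
C5: 1C, 2H, 1Cl → 0 − 2 + 1 = -1
The lowest value is -1.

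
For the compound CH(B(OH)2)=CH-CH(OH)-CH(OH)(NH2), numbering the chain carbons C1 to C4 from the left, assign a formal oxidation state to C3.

0

C3 has one bond to C (0), one bond to C (0), one bond to H (-1), one bond to O (+1).
Oxidation state = 0 + 0 − 1 + 1 = 0.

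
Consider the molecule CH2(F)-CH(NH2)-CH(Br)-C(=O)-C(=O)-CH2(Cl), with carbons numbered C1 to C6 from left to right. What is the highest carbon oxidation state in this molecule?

Tallying each carbon's bonds:
C1: 1C, 2H, 1F → 0 − 2 + 1 = -1
C2: 2C, 1H, 1N → 0 − 1 + 1 = 0
C3: 2C, 1H, 1Br → 0 − 1 + 1 = 0
C4: 2C, 2O → 0 + 2 = +2
C5: 2C, 2O → 0 + 2 = +2
C6: 1C, 2H, 1Cl → 0 − 2 + 1 = -1
The highest value is +2.

+2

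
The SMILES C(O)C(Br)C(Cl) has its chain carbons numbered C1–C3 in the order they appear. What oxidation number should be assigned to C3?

-1

Count +1 for every bond to an atom more electronegative than carbon and −1 for every bond to one less electronegative; C–C bonds are 0.
C3 has one bond to C (0), one bond to H (-1), one bond to Cl (+1), one bond to H (-1).
Oxidation state = 0 − 1 + 1 − 1 = -1.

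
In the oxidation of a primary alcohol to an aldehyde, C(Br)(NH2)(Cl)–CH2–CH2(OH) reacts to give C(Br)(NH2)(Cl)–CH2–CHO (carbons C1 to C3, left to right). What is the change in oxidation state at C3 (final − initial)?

Before: C3 has 1 bond to C, 2 bonds to H, 1 bond to O → oxidation state -1.
After: C3 has 1 bond to C, 1 bond to H, 2 bonds to O → oxidation state +1.
Δ = +1 − (-1) = +2, so this is an oxidation at C3.

+2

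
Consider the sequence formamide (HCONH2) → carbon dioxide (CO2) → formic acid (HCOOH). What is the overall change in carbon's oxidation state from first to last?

0

Carbon oxidation states along the series — formamide: +2, carbon dioxide: +4, formic acid: +2.
Net change = +2 − (+2) = 0.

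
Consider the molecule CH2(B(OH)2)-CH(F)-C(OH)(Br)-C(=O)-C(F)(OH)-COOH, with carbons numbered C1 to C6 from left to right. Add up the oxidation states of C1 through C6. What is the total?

+6

Tallying each carbon's bonds:
C1: 1C, 2H, 1B → 0 − 2 − 1 = -3
C2: 2C, 1H, 1F → 0 − 1 + 1 = 0
C3: 2C, 1O, 1Br → 0 + 1 + 1 = +2
C4: 2C, 2O → 0 + 2 = +2
C5: 2C, 1O, 1F → 0 + 1 + 1 = +2
C6: 1C, 3O → 0 + 3 = +3
Sum = -3 + 0 + 2 + 2 + 2 + 3 = +6.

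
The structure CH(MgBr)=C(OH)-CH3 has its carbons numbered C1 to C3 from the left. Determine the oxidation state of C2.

+1

Each bond to a more electronegative atom (O, N, halogen) counts +1, each bond to a less electronegative atom (H, metal, B, Si) counts −1, and each C–C bond counts 0.
C2 has a double bond to C (2×0 = 0), one bond to C (0), one bond to O (+1).
Oxidation state = 0 + 0 + 1 = +1.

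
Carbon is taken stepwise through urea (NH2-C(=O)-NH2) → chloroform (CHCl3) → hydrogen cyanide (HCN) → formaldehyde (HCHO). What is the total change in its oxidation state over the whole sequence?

-4

Carbon oxidation states along the series — urea: +4, chloroform: +2, hydrogen cyanide: +2, formaldehyde: 0.
Net change = 0 − (+4) = -4.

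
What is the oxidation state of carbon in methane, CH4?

-4

Assign +1 per bond to O/N/halogen, −1 per bond to H or an electropositive element, and 0 per bond to carbon.
The carbon has one bond to H (-1), one bond to H (-1), one bond to H (-1), one bond to H (-1).
Oxidation state = -1 − 1 − 1 − 1 = -4.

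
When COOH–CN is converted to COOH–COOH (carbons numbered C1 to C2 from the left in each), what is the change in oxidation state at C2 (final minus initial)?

Before: C2 has 1 bond to C, 3 bonds to N → oxidation state +3.
After: C2 has 1 bond to C, 3 bonds to O → oxidation state +3.
Δ = +3 − (+3) = 0, so no net redox change at C2.

0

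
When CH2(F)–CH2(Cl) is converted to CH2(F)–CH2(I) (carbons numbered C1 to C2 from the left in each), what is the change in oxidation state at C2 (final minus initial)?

Before: C2 has 1 bond to C, 2 bonds to H, 1 bond to Cl → oxidation state -1.
After: C2 has 1 bond to C, 2 bonds to H, 1 bond to I → oxidation state -1.
Δ = -1 − (-1) = 0, so no net redox change at C2.

0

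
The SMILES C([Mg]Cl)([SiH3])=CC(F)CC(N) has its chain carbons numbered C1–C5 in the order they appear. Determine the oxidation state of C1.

-2

C1 has a double bond to C (2×0 = 0), one bond to Mg (-1), one bond to Si (-1).
Oxidation state = 0 − 1 − 1 = -2.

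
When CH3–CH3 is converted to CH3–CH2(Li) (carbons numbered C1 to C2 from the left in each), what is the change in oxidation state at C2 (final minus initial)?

Before: C2 has 1 bond to C, 3 bonds to H → oxidation state -3.
After: C2 has 1 bond to C, 2 bonds to H, 1 bond to Li → oxidation state -3.
Δ = -3 − (-3) = 0, so no net redox change at C2.

0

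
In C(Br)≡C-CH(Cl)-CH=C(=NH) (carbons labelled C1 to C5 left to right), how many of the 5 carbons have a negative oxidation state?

1

Tallying each carbon's bonds:
C1: 3C, 1Br → 0 + 1 = +1
C2: 4C → 0 = 0
C3: 2C, 1H, 1Cl → 0 − 1 + 1 = 0
C4: 3C, 1H → 0 − 1 = -1
C5: 2C, 2N → 0 + 2 = +2
1 carbon (C4) meets the condition.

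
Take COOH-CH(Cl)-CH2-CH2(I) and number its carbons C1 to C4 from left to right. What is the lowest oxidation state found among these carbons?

Assign +1 per bond to O/N/halogen, −1 per bond to H or an electropositive element, and 0 per bond to carbon. Tallying each carbon:
C1: 1C, 3O → 0 + 3 = +3
C2: 2C, 1H, 1Cl → 0 − 1 + 1 = 0
C3: 2C, 2H → 0 − 2 = -2
C4: 1C, 2H, 1I → 0 − 2 + 1 = -1
The lowest value is -2.

-2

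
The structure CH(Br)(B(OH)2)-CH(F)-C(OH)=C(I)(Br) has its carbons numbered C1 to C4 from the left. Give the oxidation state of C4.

+2

Bonds to more-electronegative neighbours contribute +1 each, bonds to H or metals contribute −1 each, and C–C bonds contribute 0.
C4 has a double bond to C (2×0 = 0), one bond to I (+1), one bond to Br (+1).
Oxidation state = 0 + 1 + 1 = +2.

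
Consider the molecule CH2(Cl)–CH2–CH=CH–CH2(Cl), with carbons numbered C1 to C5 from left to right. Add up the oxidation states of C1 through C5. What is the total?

Tallying each carbon's bonds:
C1: 1C, 2H, 1Cl → 0 − 2 + 1 = -1
C2: 2C, 2H → 0 − 2 = -2
C3: 3C, 1H → 0 − 1 = -1
C4: 3C, 1H → 0 − 1 = -1
C5: 1C, 2H, 1Cl → 0 − 2 + 1 = -1
Sum = -1 − 2 − 1 − 1 − 1 = -6.

-6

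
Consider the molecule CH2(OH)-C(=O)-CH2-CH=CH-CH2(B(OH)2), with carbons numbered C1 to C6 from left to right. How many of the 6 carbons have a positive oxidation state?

1

Count +1 for every bond to an atom more electronegative than carbon and −1 for every bond to one less electronegative; C–C bonds are 0. Tallying each carbon:
C1: 1C, 2H, 1O → 0 − 2 + 1 = -1
C2: 2C, 2O → 0 + 2 = +2
C3: 2C, 2H → 0 − 2 = -2
C4: 3C, 1H → 0 − 1 = -1
C5: 3C, 1H → 0 − 1 = -1
C6: 1C, 2H, 1B → 0 − 2 − 1 = -3
1 carbon (C2) meets the condition.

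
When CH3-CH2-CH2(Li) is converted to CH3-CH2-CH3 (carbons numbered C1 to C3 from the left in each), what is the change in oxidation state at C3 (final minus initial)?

0

Before: C3 has 1 bond to C, 2 bonds to H, 1 bond to Li → oxidation state -3.
After: C3 has 1 bond to C, 3 bonds to H → oxidation state -3.
Δ = -3 − (-3) = 0, so no net redox change at C3.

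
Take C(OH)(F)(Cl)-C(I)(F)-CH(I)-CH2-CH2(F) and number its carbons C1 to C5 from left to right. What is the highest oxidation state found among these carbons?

+3

Bonds to more-electronegative neighbours contribute +1 each, bonds to H or metals contribute −1 each, and C–C bonds contribute 0. Tallying each carbon:
C1: 1C, 1O, 1F, 1Cl → 0 + 1 + 1 + 1 = +3
C2: 2C, 1F, 1I → 0 + 1 + 1 = +2
C3: 2C, 1H, 1I → 0 − 1 + 1 = 0
C4: 2C, 2H → 0 − 2 = -2
C5: 1C, 2H, 1F → 0 − 2 + 1 = -1
The highest value is +3.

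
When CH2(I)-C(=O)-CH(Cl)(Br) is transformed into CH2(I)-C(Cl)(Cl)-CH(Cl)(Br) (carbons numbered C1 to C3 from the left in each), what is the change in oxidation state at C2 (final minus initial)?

Before: C2 has 2 bonds to C, 2 bonds to O → oxidation state +2.
After: C2 has 2 bonds to C, 2 bonds to Cl → oxidation state +2.
Δ = +2 − (+2) = 0, so no net redox change at C2.

0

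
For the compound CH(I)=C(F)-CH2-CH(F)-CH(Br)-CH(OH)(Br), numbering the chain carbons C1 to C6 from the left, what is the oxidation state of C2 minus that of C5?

C2: 3C, 1F → 0 + 1 = +1
C5: 2C, 1H, 1Br → 0 − 1 + 1 = 0
Difference: +1 − (0) = +1.

+1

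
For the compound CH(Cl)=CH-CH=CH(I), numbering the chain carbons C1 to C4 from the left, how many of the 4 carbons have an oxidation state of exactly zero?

2

Count +1 for every bond to an atom more electronegative than carbon and −1 for every bond to one less electronegative; C–C bonds are 0. Tallying each carbon:
C1: 2C, 1H, 1Cl → 0 − 1 + 1 = 0
C2: 3C, 1H → 0 − 1 = -1
C3: 3C, 1H → 0 − 1 = -1
C4: 2C, 1H, 1I → 0 − 1 + 1 = 0
2 carbons (C1, C4) meet the condition.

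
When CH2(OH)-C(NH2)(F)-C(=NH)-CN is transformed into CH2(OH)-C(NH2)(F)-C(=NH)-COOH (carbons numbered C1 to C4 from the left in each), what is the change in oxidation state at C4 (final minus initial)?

0

Before: C4 has 1 bond to C, 3 bonds to N → oxidation state +3.
After: C4 has 1 bond to C, 3 bonds to O → oxidation state +3.
Δ = +3 − (+3) = 0, so no net redox change at C4.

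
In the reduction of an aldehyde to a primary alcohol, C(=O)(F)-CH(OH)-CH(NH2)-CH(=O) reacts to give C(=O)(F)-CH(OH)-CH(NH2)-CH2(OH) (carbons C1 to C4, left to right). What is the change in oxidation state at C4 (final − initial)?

-2

Before: C4 has 1 bond to C, 1 bond to H, 2 bonds to O → oxidation state +1.
After: C4 has 1 bond to C, 2 bonds to H, 1 bond to O → oxidation state -1.
Δ = -1 − (+1) = -2, so this is a reduction at C4.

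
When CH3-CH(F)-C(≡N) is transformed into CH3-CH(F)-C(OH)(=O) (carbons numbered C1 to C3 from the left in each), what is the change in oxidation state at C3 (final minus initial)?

Before: C3 has 1 bond to C, 3 bonds to N → oxidation state +3.
After: C3 has 1 bond to C, 3 bonds to O → oxidation state +3.
Δ = +3 − (+3) = 0, so no net redox change at C3.

0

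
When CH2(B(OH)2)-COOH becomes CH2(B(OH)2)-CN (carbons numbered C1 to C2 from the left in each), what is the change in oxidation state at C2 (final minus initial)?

0

Before: C2 has 1 bond to C, 3 bonds to O → oxidation state +3.
After: C2 has 1 bond to C, 3 bonds to N → oxidation state +3.
Δ = +3 − (+3) = 0, so no net redox change at C2.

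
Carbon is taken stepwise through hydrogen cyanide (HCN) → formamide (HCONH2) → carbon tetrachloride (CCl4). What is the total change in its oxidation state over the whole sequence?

+2

Carbon oxidation states along the series — hydrogen cyanide: +2, formamide: +2, carbon tetrachloride: +4.
Net change = +4 − (+2) = +2.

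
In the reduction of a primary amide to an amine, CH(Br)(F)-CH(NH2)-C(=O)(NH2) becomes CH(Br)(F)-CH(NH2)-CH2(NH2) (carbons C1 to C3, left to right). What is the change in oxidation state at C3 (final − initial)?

-4

Before: C3 has 1 bond to C, 2 bonds to O, 1 bond to N → oxidation state +3.
After: C3 has 1 bond to C, 2 bonds to H, 1 bond to N → oxidation state -1.
Δ = -1 − (+3) = -4, so this is a reduction at C3.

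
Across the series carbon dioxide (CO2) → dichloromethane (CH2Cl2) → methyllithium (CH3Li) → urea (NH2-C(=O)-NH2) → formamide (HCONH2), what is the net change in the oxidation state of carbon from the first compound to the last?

-2

Carbon oxidation states along the series — carbon dioxide: +4, dichloromethane: 0, methyllithium: -4, urea: +4, formamide: +2.
Net change = +2 − (+4) = -2.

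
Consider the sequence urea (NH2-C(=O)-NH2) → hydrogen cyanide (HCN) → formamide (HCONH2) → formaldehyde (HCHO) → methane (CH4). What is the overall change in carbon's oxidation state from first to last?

-8

Carbon oxidation states along the series — urea: +4, hydrogen cyanide: +2, formamide: +2, formaldehyde: 0, methane: -4.
Net change = -4 − (+4) = -8.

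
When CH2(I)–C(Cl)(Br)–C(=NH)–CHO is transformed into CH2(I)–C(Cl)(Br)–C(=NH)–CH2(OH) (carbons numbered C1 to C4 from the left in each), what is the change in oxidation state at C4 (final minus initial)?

-2

Before: C4 has 1 bond to C, 1 bond to H, 2 bonds to O → oxidation state +1.
After: C4 has 1 bond to C, 2 bonds to H, 1 bond to O → oxidation state -1.
Δ = -1 − (+1) = -2, so this is a reduction at C4.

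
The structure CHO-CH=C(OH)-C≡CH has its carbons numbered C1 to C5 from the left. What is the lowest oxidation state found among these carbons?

Each bond to a more electronegative atom (O, N, halogen) counts +1, each bond to a less electronegative atom (H, metal, B, Si) counts −1, and each C–C bond counts 0. Tallying each carbon:
C1: 1C, 1H, 2O → 0 − 1 + 2 = +1
C2: 3C, 1H → 0 − 1 = -1
C3: 3C, 1O → 0 + 1 = +1
C4: 4C → 0 = 0
C5: 3C, 1H → 0 − 1 = -1
The lowest value is -1.

-1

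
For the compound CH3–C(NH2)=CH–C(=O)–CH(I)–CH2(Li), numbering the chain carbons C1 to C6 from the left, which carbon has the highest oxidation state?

C4

Tallying each carbon's bonds:
C1: 1C, 3H → 0 − 3 = -3
C2: 3C, 1N → 0 + 1 = +1
C3: 3C, 1H → 0 − 1 = -1
C4: 2C, 2O → 0 + 2 = +2
C5: 2C, 1H, 1I → 0 − 1 + 1 = 0
C6: 1C, 2H, 1Li → 0 − 2 − 1 = -3
The most oxidised carbon is C4 at +2.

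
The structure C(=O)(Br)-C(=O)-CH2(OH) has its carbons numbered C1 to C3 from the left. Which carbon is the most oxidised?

Tallying each carbon's bonds:
C1: 1C, 2O, 1Br → 0 + 2 + 1 = +3
C2: 2C, 2O → 0 + 2 = +2
C3: 1C, 2H, 1O → 0 − 2 + 1 = -1
The most oxidised carbon is C1 at +3.

C1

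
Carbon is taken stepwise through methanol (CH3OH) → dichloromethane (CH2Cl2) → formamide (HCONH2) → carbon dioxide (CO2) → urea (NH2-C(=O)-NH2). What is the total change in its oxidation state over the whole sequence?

+6

Carbon oxidation states along the series — methanol: -2, dichloromethane: 0, formamide: +2, carbon dioxide: +4, urea: +4.
Net change = +4 − (-2) = +6.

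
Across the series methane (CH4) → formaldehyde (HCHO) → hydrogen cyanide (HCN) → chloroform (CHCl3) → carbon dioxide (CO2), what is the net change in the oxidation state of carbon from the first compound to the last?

Carbon oxidation states along the series — methane: -4, formaldehyde: 0, hydrogen cyanide: +2, chloroform: +2, carbon dioxide: +4.
Net change = +4 − (-4) = +8.

+8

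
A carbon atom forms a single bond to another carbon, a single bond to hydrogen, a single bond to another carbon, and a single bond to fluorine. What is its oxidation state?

The carbon has one bond to C (0), one bond to C (0), one bond to F (+1), one bond to H (-1).
Oxidation state = 0 + 0 + 1 − 1 = 0.

0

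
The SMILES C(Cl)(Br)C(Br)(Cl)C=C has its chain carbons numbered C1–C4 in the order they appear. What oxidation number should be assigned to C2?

+2

Count +1 for every bond to an atom more electronegative than carbon and −1 for every bond to one less electronegative; C–C bonds are 0.
C2 has one bond to C (0), one bond to C (0), one bond to Br (+1), one bond to Cl (+1).
Oxidation state = 0 + 0 + 1 + 1 = +2.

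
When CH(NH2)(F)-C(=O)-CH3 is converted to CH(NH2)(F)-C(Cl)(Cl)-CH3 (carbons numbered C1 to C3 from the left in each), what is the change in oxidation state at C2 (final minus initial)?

Before: C2 has 2 bonds to C, 2 bonds to O → oxidation state +2.
After: C2 has 2 bonds to C, 2 bonds to Cl → oxidation state +2.
Δ = +2 − (+2) = 0, so no net redox change at C2.

0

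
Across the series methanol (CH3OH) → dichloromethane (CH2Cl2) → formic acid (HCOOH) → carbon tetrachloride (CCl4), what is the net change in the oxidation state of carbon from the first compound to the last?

+6

Carbon oxidation states along the series — methanol: -2, dichloromethane: 0, formic acid: +2, carbon tetrachloride: +4.
Net change = +4 − (-2) = +6.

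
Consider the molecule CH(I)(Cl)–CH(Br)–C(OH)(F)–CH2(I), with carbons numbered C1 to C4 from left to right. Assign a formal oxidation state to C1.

C1 has one bond to C (0), one bond to H (-1), one bond to I (+1), one bond to Cl (+1).
Oxidation state = 0 − 1 + 1 + 1 = +1.

+1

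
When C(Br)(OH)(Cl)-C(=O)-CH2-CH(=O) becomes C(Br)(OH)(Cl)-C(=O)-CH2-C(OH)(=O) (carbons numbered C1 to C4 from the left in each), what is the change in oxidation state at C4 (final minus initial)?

Before: C4 has 1 bond to C, 1 bond to H, 2 bonds to O → oxidation state +1.
After: C4 has 1 bond to C, 3 bonds to O → oxidation state +3.
Δ = +3 − (+1) = +2, so this is an oxidation at C4.

+2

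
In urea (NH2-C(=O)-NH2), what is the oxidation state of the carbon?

The carbon has one bond to N (+1), a double bond to O (2×+1 = +2), one bond to N (+1).
Oxidation state = +1 + 2 + 1 = +4.

+4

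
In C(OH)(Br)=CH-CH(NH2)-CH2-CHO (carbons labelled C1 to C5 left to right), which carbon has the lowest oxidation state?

C4

Tallying each carbon's bonds:
C1: 2C, 1O, 1Br → 0 + 1 + 1 = +2
C2: 3C, 1H → 0 − 1 = -1
C3: 2C, 1H, 1N → 0 − 1 + 1 = 0
C4: 2C, 2H → 0 − 2 = -2
C5: 1C, 1H, 2O → 0 − 1 + 2 = +1
The most reduced carbon is C4 at -2.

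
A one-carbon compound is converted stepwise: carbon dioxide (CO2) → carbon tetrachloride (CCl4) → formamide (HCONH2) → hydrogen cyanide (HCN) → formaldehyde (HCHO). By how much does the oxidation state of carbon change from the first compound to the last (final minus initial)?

-4

Carbon oxidation states along the series — carbon dioxide: +4, carbon tetrachloride: +4, formamide: +2, hydrogen cyanide: +2, formaldehyde: 0.
Net change = 0 − (+4) = -4.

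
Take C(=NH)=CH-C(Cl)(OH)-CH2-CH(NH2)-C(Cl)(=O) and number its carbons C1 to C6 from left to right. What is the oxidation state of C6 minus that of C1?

C6: 1C, 2O, 1Cl → 0 + 2 + 1 = +3
C1: 2C, 2N → 0 + 2 = +2
Difference: +3 − (+2) = +1.

+1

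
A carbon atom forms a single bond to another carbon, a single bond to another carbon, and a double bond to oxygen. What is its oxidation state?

The carbon has one bond to C (0), one bond to C (0), a double bond to O (2×+1 = +2).
Oxidation state = 0 + 0 + 2 = +2.

+2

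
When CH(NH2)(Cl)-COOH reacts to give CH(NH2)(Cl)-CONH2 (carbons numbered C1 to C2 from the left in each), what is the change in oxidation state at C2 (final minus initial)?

0

Before: C2 has 1 bond to C, 3 bonds to O → oxidation state +3.
After: C2 has 1 bond to C, 2 bonds to O, 1 bond to N → oxidation state +3.
Δ = +3 − (+3) = 0, so no net redox change at C2.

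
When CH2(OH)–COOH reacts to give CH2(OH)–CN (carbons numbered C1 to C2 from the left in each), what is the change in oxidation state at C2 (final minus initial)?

Before: C2 has 1 bond to C, 3 bonds to O → oxidation state +3.
After: C2 has 1 bond to C, 3 bonds to N → oxidation state +3.
Δ = +3 − (+3) = 0, so no net redox change at C2.

0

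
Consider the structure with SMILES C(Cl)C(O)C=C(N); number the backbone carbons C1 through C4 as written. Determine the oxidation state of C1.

-1

C1 has one bond to C (0), one bond to H (-1), one bond to H (-1), one bond to Cl (+1).
Oxidation state = 0 − 1 − 1 + 1 = -1.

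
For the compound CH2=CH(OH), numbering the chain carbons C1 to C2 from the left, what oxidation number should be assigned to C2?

C2 has a double bond to C (2×0 = 0), one bond to O (+1), one bond to H (-1).
Oxidation state = 0 + 1 − 1 = 0.

0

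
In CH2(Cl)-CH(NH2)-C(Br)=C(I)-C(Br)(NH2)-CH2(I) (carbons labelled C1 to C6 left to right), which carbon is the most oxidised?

Each bond to a more electronegative atom (O, N, halogen) counts +1, each bond to a less electronegative atom (H, metal, B, Si) counts −1, and each C–C bond counts 0. Tallying each carbon:
C1: 1C, 2H, 1Cl → 0 − 2 + 1 = -1
C2: 2C, 1H, 1N → 0 − 1 + 1 = 0
C3: 3C, 1Br → 0 + 1 = +1
C4: 3C, 1I → 0 + 1 = +1
C5: 2C, 1N, 1Br → 0 + 1 + 1 = +2
C6: 1C, 2H, 1I → 0 − 2 + 1 = -1
The most oxidised carbon is C5 at +2.

C5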